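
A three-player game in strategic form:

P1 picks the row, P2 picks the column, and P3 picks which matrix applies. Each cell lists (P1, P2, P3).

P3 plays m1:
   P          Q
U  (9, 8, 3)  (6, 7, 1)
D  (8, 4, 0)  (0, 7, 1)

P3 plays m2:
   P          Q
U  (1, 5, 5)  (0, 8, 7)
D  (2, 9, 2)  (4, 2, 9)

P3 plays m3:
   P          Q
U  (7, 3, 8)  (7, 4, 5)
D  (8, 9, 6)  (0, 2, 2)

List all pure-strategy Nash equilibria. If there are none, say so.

(D, P, m3)

For each player, find the best response to each opponent profile; mutual best responses are the pure NE.
P1 against (P, m1): payoffs 9, 8 → best response U.
P1 against (P, m2): payoffs 1, 2 → best response D.
P1 against (P, m3): payoffs 7, 8 → best response D.
P1 against (Q, m1): payoffs 6, 0 → best response U.
P1 against (Q, m2): payoffs 0, 4 → best response D.
P1 against (Q, m3): payoffs 7, 0 → best response U.
P2 against (U, m1): payoffs 8, 7 → best response P.
P2 against (U, m2): payoffs 5, 8 → best response Q.
P2 against (U, m3): payoffs 3, 4 → best response Q.
P2 against (D, m1): payoffs 4, 7 → best response Q.
P2 against (D, m2): payoffs 9, 2 → best response P.
P2 against (D, m3): payoffs 9, 2 → best response P.
P3 against (U, P): payoffs 3, 5, 8 → best response m3.
P3 against (U, Q): payoffs 1, 7, 5 → best response m2.
P3 against (D, P): payoffs 0, 2, 6 → best response m3.
P3 against (D, Q): payoffs 1, 9, 2 → best response m2.
Mutual best responses: (D, P, m3).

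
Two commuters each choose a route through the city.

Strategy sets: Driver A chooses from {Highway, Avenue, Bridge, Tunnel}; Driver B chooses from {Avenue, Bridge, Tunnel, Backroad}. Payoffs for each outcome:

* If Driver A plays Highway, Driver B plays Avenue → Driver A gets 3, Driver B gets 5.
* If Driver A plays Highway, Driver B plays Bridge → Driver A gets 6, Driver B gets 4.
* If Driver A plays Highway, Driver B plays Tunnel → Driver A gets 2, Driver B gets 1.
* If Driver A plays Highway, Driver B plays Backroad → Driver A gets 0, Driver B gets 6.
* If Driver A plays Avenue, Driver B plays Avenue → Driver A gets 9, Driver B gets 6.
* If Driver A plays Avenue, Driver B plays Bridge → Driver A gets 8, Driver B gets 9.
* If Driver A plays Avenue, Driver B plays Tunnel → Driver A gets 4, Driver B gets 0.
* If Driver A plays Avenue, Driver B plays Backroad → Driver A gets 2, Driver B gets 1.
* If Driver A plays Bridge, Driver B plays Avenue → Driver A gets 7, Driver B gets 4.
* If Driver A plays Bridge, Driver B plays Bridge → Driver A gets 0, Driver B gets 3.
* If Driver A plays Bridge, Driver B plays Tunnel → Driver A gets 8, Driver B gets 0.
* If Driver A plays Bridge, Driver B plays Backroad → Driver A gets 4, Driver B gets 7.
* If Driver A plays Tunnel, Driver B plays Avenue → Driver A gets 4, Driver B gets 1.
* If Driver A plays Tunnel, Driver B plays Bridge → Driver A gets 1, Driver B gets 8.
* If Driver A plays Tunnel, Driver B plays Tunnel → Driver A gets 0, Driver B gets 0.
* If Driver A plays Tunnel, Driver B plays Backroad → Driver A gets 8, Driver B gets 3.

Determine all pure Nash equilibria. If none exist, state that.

The unique pure-strategy Nash equilibrium is (Avenue, Bridge).

Driver A against Avenue: payoffs 3, 9, 7, 4 → best response Avenue.
Driver A against Bridge: payoffs 6, 8, 0, 1 → best response Avenue.
Driver A against Tunnel: payoffs 2, 4, 8, 0 → best response Bridge.
Driver A against Backroad: payoffs 0, 2, 4, 8 → best response Tunnel.
Driver B against Highway: payoffs 5, 4, 1, 6 → best response Backroad.
Driver B against Avenue: payoffs 6, 9, 0, 1 → best response Bridge.
Driver B against Bridge: payoffs 4, 3, 0, 7 → best response Backroad.
Driver B against Tunnel: payoffs 1, 8, 0, 3 → best response Bridge.
Mutual best responses: (Avenue, Bridge).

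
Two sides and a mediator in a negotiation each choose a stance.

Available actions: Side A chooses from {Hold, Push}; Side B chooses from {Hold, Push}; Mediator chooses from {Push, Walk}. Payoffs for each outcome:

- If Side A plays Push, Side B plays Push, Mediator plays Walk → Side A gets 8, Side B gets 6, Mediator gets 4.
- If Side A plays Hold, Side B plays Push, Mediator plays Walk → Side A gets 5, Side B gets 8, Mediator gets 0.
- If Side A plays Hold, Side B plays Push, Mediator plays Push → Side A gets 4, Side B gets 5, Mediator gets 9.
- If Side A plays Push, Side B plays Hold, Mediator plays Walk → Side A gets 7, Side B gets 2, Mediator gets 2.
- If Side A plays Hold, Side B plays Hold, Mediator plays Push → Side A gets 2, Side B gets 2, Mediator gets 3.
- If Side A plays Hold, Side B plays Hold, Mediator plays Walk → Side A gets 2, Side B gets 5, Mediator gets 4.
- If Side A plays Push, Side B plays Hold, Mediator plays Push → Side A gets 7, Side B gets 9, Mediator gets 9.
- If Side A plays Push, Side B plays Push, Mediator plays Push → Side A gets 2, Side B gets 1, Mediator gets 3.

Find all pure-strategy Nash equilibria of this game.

Side A against (Hold, Push): payoffs 2, 7 → best response Push.
Side A against (Hold, Walk): payoffs 2, 7 → best response Push.
Side A against (Push, Push): payoffs 4, 2 → best response Hold.
Side A against (Push, Walk): payoffs 5, 8 → best response Push.
Side B against (Hold, Push): payoffs 2, 5 → best response Push.
Side B against (Hold, Walk): payoffs 5, 8 → best response Push.
Side B against (Push, Push): payoffs 9, 1 → best response Hold.
Side B against (Push, Walk): payoffs 2, 6 → best response Push.
Mediator against (Hold, Hold): payoffs 3, 4 → best response Walk.
Mediator against (Hold, Push): payoffs 9, 0 → best response Push.
Mediator against (Push, Hold): payoffs 9, 2 → best response Push.
Mediator against (Push, Push): payoffs 3, 4 → best response Walk.
Mutual best responses: (Hold, Push, Push); (Push, Hold, Push); (Push, Push, Walk).

Pure-strategy Nash equilibria: (Hold, Push, Push); (Push, Hold, Push); (Push, Push, Walk)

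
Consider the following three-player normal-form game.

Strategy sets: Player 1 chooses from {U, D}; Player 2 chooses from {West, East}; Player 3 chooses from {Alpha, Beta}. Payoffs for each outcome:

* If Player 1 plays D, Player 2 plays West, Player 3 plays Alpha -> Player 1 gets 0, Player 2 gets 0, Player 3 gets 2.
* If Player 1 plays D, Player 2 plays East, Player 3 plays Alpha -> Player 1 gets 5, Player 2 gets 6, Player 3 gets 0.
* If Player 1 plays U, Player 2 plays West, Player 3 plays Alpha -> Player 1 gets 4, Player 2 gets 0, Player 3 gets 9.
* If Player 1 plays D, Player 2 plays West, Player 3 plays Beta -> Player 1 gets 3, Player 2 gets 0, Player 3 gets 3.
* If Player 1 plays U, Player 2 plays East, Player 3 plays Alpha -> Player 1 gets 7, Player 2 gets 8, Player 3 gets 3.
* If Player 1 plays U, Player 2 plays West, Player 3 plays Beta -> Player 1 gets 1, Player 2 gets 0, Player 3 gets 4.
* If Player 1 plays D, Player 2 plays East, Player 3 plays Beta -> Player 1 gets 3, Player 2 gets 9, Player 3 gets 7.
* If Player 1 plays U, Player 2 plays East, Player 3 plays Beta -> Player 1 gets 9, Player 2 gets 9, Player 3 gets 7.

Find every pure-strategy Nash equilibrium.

(U, East, Beta)

Mark each player's best response to every combination of opponents' strategies; a profile where every player is best-responding is a pure Nash equilibrium.
Player 1 against (West, Alpha): payoffs 4, 0 → best response U.
Player 1 against (West, Beta): payoffs 1, 3 → best response D.
Player 1 against (East, Alpha): payoffs 7, 5 → best response U.
Player 1 against (East, Beta): payoffs 9, 3 → best response U.
Player 2 against (U, Alpha): payoffs 0, 8 → best response East.
Player 2 against (U, Beta): payoffs 0, 9 → best response East.
Player 2 against (D, Alpha): payoffs 0, 6 → best response East.
Player 2 against (D, Beta): payoffs 0, 9 → best response East.
Player 3 against (U, West): payoffs 9, 4 → best response Alpha.
Player 3 against (U, East): payoffs 3, 7 → best response Beta.
Player 3 against (D, West): payoffs 2, 3 → best response Beta.
Player 3 against (D, East): payoffs 0, 7 → best response Beta.
Mutual best responses: (U, East, Beta).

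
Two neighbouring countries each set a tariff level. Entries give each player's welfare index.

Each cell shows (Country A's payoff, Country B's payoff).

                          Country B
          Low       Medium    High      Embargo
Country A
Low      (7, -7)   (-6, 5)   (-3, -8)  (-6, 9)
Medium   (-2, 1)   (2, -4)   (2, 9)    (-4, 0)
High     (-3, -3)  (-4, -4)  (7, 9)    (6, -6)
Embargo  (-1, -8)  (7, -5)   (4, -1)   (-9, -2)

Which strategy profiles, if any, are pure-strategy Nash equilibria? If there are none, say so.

The unique pure-strategy Nash equilibrium is (High, High).

(Low, Low): Country B can switch to Medium (-7 → 5). Not NE.
(Low, Medium): Country A can switch to Medium (-6 → 2). Not NE.
(Low, High): Country A can switch to Medium (-3 → 2). Not NE.
(Low, Embargo): Country A can switch to Medium (-6 → -4). Not NE.
(Medium, Low): Country A can switch to Low (-2 → 7). Not NE.
(Medium, Medium): Country A can switch to Embargo (2 → 7). Not NE.
(Medium, High): Country A can switch to High (2 → 7). Not NE.
(Medium, Embargo): Country A can switch to High (-4 → 6). Not NE.
(High, Low): Country A can switch to Low (-3 → 7). Not NE.
(High, Medium): Country A can switch to Medium (-4 → 2). Not NE.
(High, High): Country A gets 7, best alternative 4; Country B gets 9, best alternative -3. No profitable deviation — NE.
(The remaining 5 profiles each have a profitable deviation by the same check.)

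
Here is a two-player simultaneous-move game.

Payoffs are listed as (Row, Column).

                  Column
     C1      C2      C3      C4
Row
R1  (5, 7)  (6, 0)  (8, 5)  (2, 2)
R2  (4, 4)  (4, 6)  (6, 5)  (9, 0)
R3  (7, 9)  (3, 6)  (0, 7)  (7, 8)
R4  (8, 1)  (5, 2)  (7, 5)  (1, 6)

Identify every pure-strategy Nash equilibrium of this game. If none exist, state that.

Mark each player's best response to every combination of opponents' strategies; a profile where every player is best-responding is a pure Nash equilibrium.
Row against C1: payoffs 5, 4, 7, 8 → best response R4.
Row against C2: payoffs 6, 4, 3, 5 → best response R1.
Row against C3: payoffs 8, 6, 0, 7 → best response R1.
Row against C4: payoffs 2, 9, 7, 1 → best response R2.
Column against R1: payoffs 7, 0, 5, 2 → best response C1.
Column against R2: payoffs 4, 6, 5, 0 → best response C2.
Column against R3: payoffs 9, 6, 7, 8 → best response C1.
Column against R4: payoffs 1, 2, 5, 6 → best response C4.
No profile is a mutual best response for all players.

This game has no pure Nash equilibrium.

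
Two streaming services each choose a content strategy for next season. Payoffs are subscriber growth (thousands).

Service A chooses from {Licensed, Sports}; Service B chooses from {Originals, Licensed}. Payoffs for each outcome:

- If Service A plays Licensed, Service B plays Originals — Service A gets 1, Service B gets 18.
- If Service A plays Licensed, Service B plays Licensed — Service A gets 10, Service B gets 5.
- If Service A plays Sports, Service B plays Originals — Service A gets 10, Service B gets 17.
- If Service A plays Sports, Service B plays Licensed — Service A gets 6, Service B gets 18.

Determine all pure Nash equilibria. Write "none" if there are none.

none

Mark each player's best response to every combination of opponents' strategies; a profile where every player is best-responding is a pure Nash equilibrium.
Service A against Originals: payoffs 1, 10 → best response Sports.
Service A against Licensed: payoffs 10, 6 → best response Licensed.
Service B against Licensed: payoffs 18, 5 → best response Originals.
Service B against Sports: payoffs 17, 18 → best response Licensed.
No profile is a mutual best response for all players.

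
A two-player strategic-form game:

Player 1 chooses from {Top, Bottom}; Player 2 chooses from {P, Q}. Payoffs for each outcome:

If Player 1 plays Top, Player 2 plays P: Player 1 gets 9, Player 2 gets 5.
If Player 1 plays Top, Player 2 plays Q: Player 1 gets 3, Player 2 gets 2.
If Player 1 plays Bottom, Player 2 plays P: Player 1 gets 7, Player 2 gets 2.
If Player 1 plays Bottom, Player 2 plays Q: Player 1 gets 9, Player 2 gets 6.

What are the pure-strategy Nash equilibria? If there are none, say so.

(Top, P); (Bottom, Q)

Check each profile: it is a Nash equilibrium iff no player can strictly gain by switching unilaterally.
(Top, P): Player 1 gets 9, best alternative 7; Player 2 gets 5, best alternative 2. No profitable deviation — NE.
(Top, Q): Player 1 can switch to Bottom (3 → 9). Not NE.
(Bottom, P): Player 1 can switch to Top (7 → 9). Not NE.
(Bottom, Q): Player 1 gets 9, best alternative 3; Player 2 gets 6, best alternative 2. No profitable deviation — NE.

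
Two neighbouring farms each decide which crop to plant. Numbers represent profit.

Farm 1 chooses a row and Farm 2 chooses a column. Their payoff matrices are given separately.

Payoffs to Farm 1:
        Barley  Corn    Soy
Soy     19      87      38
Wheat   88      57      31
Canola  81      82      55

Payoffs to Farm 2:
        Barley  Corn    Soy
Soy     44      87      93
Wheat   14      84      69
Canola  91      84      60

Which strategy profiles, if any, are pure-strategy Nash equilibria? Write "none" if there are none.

No pure-strategy Nash equilibrium.

(Soy, Barley): Farm 1 can switch to Wheat (19 → 88). Not NE.
(Soy, Corn): Farm 2 can switch to Soy (87 → 93). Not NE.
(Soy, Soy): Farm 1 can switch to Canola (38 → 55). Not NE.
(Wheat, Barley): Farm 2 can switch to Corn (14 → 84). Not NE.
(Wheat, Corn): Farm 1 can switch to Soy (57 → 87). Not NE.
(Wheat, Soy): Farm 1 can switch to Soy (31 → 38). Not NE.
(Canola, Barley): Farm 1 can switch to Wheat (81 → 88). Not NE.
(Canola, Corn): Farm 1 can switch to Soy (82 → 87). Not NE.
(Canola, Soy): Farm 2 can switch to Barley (60 → 91). Not NE.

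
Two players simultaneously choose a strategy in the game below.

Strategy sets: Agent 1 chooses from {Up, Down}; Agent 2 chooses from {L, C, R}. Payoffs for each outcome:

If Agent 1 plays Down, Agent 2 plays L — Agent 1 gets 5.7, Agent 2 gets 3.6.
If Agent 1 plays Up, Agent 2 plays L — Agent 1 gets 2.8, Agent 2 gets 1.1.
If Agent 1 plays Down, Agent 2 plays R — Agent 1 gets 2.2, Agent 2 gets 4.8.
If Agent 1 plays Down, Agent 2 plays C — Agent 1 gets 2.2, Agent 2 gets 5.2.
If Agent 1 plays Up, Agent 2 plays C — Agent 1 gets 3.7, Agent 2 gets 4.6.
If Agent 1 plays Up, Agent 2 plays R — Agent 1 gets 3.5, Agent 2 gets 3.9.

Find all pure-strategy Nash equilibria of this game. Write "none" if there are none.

Pure NE: (Up, C)

(Up, L): Agent 1 can switch to Down (2.8 → 5.7). Not NE.
(Up, C): Agent 1 gets 3.7, best alternative 2.2; Agent 2 gets 4.6, best alternative 3.9. No profitable deviation — NE.
(Up, R): Agent 2 can switch to C (3.9 → 4.6). Not NE.
(Down, L): Agent 2 can switch to C (3.6 → 5.2). Not NE.
(Down, C): Agent 1 can switch to Up (2.2 → 3.7). Not NE.
(Down, R): Agent 1 can switch to Up (2.2 → 3.5). Not NE.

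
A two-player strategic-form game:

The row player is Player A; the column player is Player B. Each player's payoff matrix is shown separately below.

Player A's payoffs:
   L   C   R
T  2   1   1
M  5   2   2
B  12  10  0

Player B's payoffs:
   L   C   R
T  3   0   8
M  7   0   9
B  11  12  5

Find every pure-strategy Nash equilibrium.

Pure-strategy Nash equilibria: (M, R) and (B, C)

(T, L): Player A can switch to M (2 → 5). Not NE.
(T, C): Player A can switch to M (1 → 2). Not NE.
(T, R): Player A can switch to M (1 → 2). Not NE.
(M, L): Player A can switch to B (5 → 12). Not NE.
(M, C): Player A can switch to B (2 → 10). Not NE.
(M, R): Player A gets 2, best alternative 1; Player B gets 9, best alternative 7. No profitable deviation — NE.
(B, L): Player B can switch to C (11 → 12). Not NE.
(B, C): Player A gets 10, best alternative 2; Player B gets 12, best alternative 11. No profitable deviation — NE.
(The remaining 1 profile has a profitable deviation by the same check.)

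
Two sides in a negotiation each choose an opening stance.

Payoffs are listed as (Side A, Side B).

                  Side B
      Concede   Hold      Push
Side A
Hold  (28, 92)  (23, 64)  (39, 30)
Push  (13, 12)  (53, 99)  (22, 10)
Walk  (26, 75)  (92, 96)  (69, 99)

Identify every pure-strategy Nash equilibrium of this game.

Pure-strategy Nash equilibria: (Hold, Concede) and (Walk, Push)

Side A against Concede: payoffs 28, 13, 26 → best response Hold.
Side A against Hold: payoffs 23, 53, 92 → best response Walk.
Side A against Push: payoffs 39, 22, 69 → best response Walk.
Side B against Hold: payoffs 92, 64, 30 → best response Concede.
Side B against Push: payoffs 12, 99, 10 → best response Hold.
Side B against Walk: payoffs 75, 96, 99 → best response Push.
Mutual best responses: (Hold, Concede); (Walk, Push).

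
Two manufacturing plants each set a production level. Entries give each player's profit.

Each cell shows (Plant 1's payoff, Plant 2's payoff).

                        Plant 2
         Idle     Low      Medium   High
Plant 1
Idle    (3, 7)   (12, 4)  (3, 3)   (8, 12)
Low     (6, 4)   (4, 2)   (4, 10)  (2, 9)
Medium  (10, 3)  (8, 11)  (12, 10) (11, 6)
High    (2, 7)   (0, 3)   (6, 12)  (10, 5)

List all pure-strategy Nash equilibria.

(Idle, Idle): Plant 1 can switch to Low (3 → 6). Not NE.
(Idle, Low): Plant 2 can switch to Idle (4 → 7). Not NE.
(Idle, Medium): Plant 1 can switch to Low (3 → 4). Not NE.
(Idle, High): Plant 1 can switch to Medium (8 → 11). Not NE.
(Low, Idle): Plant 1 can switch to Medium (6 → 10). Not NE.
(Low, Low): Plant 1 can switch to Idle (4 → 12). Not NE.
(Low, Medium): Plant 1 can switch to Medium (4 → 12). Not NE.
(Low, High): Plant 1 can switch to Idle (2 → 8). Not NE.
(The remaining 8 profiles each have a profitable deviation by the same check.)

There is no pure-strategy Nash equilibrium.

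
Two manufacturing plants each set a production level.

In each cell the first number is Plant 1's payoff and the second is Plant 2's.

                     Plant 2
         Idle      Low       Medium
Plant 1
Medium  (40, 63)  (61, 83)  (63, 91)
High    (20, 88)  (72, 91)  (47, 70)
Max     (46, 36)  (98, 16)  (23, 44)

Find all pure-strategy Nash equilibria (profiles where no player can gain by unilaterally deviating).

Pure NE: (Medium, Medium)

(Medium, Idle): Plant 1 can switch to Max (40 → 46). Not NE.
(Medium, Low): Plant 1 can switch to High (61 → 72). Not NE.
(Medium, Medium): Plant 1 gets 63, best alternative 47; Plant 2 gets 91, best alternative 83. No profitable deviation — NE.
(High, Idle): Plant 1 can switch to Medium (20 → 40). Not NE.
(High, Low): Plant 1 can switch to Max (72 → 98). Not NE.
(High, Medium): Plant 1 can switch to Medium (47 → 63). Not NE.
(Max, Idle): Plant 2 can switch to Medium (36 → 44). Not NE.
(Max, Low): Plant 2 can switch to Idle (16 → 36). Not NE.
(Max, Medium): Plant 1 can switch to Medium (23 → 63). Not NE.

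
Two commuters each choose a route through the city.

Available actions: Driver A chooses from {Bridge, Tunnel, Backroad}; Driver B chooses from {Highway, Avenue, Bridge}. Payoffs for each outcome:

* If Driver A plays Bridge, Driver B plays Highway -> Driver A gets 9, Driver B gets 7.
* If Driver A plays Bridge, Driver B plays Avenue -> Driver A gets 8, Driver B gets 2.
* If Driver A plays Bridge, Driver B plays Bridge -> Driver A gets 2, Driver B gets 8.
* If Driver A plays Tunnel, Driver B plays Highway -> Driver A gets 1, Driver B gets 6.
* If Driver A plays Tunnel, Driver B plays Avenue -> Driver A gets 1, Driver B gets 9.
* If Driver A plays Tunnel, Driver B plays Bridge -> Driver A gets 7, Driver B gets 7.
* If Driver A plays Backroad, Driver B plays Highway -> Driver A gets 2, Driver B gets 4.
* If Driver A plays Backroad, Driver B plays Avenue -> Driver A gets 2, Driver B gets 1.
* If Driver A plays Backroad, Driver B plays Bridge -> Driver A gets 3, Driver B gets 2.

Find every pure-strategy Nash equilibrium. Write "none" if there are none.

There is no pure-strategy Nash equilibrium.

For each player, find the best response to each opponent profile; mutual best responses are the pure NE.
Driver A against Highway: payoffs 9, 1, 2 → best response Bridge.
Driver A against Avenue: payoffs 8, 1, 2 → best response Bridge.
Driver A against Bridge: payoffs 2, 7, 3 → best response Tunnel.
Driver B against Bridge: payoffs 7, 2, 8 → best response Bridge.
Driver B against Tunnel: payoffs 6, 9, 7 → best response Avenue.
Driver B against Backroad: payoffs 4, 1, 2 → best response Highway.
No profile is a mutual best response for all players.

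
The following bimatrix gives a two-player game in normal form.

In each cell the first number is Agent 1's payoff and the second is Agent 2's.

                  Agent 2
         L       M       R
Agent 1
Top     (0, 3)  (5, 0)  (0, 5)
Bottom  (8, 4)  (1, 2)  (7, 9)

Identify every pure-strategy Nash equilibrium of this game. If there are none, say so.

Check each profile: it is a Nash equilibrium iff no player can strictly gain by switching unilaterally.
(Top, L): Agent 1 can switch to Bottom (0 → 8). Not NE.
(Top, M): Agent 2 can switch to L (0 → 3). Not NE.
(Top, R): Agent 1 can switch to Bottom (0 → 7). Not NE.
(Bottom, L): Agent 2 can switch to R (4 → 9). Not NE.
(Bottom, M): Agent 1 can switch to Top (1 → 5). Not NE.
(Bottom, R): Agent 1 gets 7, best alternative 0; Agent 2 gets 9, best alternative 4. No profitable deviation — NE.

(Bottom, R)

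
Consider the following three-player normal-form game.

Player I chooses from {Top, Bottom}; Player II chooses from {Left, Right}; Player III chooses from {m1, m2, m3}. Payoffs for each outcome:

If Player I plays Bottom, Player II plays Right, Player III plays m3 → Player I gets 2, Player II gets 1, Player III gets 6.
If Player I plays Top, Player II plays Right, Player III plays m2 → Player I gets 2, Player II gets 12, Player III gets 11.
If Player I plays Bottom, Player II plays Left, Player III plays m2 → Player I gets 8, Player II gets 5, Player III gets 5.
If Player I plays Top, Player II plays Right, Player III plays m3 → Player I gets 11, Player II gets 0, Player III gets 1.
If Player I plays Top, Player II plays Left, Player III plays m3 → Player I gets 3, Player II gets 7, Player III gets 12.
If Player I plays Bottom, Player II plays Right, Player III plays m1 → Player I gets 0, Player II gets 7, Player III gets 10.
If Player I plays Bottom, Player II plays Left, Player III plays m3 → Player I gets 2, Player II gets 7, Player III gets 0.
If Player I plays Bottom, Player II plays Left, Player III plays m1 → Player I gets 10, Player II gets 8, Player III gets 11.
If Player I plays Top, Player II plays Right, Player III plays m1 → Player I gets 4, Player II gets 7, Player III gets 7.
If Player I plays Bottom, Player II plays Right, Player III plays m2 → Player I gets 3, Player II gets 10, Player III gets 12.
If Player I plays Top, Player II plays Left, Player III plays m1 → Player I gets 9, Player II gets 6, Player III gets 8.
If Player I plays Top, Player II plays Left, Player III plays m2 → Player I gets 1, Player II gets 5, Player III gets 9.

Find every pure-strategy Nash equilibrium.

(Top, Left, m3); (Bottom, Left, m1); (Bottom, Right, m2)

For each player, find the best response to each opponent profile; mutual best responses are the pure NE.
Player I against (Left, m1): payoffs 9, 10 → best response Bottom.
Player I against (Left, m2): payoffs 1, 8 → best response Bottom.
Player I against (Left, m3): payoffs 3, 2 → best response Top.
Player I against (Right, m1): payoffs 4, 0 → best response Top.
Player I against (Right, m2): payoffs 2, 3 → best response Bottom.
Player I against (Right, m3): payoffs 11, 2 → best response Top.
Player II against (Top, m1): payoffs 6, 7 → best response Right.
Player II against (Top, m2): payoffs 5, 12 → best response Right.
Player II against (Top, m3): payoffs 7, 0 → best response Left.
Player II against (Bottom, m1): payoffs 8, 7 → best response Left.
Player II against (Bottom, m2): payoffs 5, 10 → best response Right.
Player II against (Bottom, m3): payoffs 7, 1 → best response Left.
Player III against (Top, Left): payoffs 8, 9, 12 → best response m3.
Player III against (Top, Right): payoffs 7, 11, 1 → best response m2.
Player III against (Bottom, Left): payoffs 11, 5, 0 → best response m1.
Player III against (Bottom, Right): payoffs 10, 12, 6 → best response m2.
Mutual best responses: (Top, Left, m3); (Bottom, Left, m1); (Bottom, Right, m2).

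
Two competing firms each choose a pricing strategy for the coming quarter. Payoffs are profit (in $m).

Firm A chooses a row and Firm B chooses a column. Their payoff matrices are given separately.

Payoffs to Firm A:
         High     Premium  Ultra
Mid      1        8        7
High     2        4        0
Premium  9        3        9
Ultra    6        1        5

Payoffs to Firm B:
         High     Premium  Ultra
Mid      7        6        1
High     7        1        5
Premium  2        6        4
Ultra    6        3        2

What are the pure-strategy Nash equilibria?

(Mid, High): Firm A can switch to High (1 → 2). Not NE.
(Mid, Premium): Firm B can switch to High (6 → 7). Not NE.
(Mid, Ultra): Firm A can switch to Premium (7 → 9). Not NE.
(High, High): Firm A can switch to Premium (2 → 9). Not NE.
(High, Premium): Firm A can switch to Mid (4 → 8). Not NE.
(High, Ultra): Firm A can switch to Mid (0 → 7). Not NE.
(Premium, High): Firm B can switch to Premium (2 → 6). Not NE.
(Premium, Premium): Firm A can switch to Mid (3 → 8). Not NE.
(Premium, Ultra): Firm B can switch to Premium (4 → 6). Not NE.
(Ultra, High): Firm A can switch to Premium (6 → 9). Not NE.
(The remaining 2 profiles each have a profitable deviation by the same check.)

This game has no pure Nash equilibrium.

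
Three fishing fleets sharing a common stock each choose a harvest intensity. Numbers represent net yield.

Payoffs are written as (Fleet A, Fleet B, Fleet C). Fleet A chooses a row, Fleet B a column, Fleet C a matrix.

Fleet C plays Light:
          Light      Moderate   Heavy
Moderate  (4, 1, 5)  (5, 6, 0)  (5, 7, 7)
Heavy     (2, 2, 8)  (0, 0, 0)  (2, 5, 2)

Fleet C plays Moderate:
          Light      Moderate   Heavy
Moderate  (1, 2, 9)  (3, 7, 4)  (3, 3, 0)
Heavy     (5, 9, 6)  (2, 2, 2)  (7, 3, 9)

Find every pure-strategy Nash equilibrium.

Fleet A against (Light, Light): payoffs 4, 2 → best response Moderate.
Fleet A against (Light, Moderate): payoffs 1, 5 → best response Heavy.
Fleet A against (Moderate, Light): payoffs 5, 0 → best response Moderate.
Fleet A against (Moderate, Moderate): payoffs 3, 2 → best response Moderate.
Fleet A against (Heavy, Light): payoffs 5, 2 → best response Moderate.
Fleet A against (Heavy, Moderate): payoffs 3, 7 → best response Heavy.
Fleet B against (Moderate, Light): payoffs 1, 6, 7 → best response Heavy.
Fleet B against (Moderate, Moderate): payoffs 2, 7, 3 → best response Moderate.
Fleet B against (Heavy, Light): payoffs 2, 0, 5 → best response Heavy.
Fleet B against (Heavy, Moderate): payoffs 9, 2, 3 → best response Light.
Fleet C against (Moderate, Light): payoffs 5, 9 → best response Moderate.
Fleet C against (Moderate, Moderate): payoffs 0, 4 → best response Moderate.
Fleet C against (Moderate, Heavy): payoffs 7, 0 → best response Light.
Fleet C against (Heavy, Light): payoffs 8, 6 → best response Light.
Fleet C against (Heavy, Moderate): payoffs 0, 2 → best response Moderate.
Fleet C against (Heavy, Heavy): payoffs 2, 9 → best response Moderate.
Mutual best responses: (Moderate, Moderate, Moderate); (Moderate, Heavy, Light).

The pure Nash equilibria are (Moderate, Moderate, Moderate) and (Moderate, Heavy, Light).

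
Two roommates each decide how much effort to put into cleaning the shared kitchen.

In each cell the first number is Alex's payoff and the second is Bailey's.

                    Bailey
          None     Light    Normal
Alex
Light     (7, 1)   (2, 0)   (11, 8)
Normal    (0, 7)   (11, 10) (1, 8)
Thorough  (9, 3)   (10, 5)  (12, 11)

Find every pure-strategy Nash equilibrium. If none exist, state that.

(Light, None): Alex can switch to Thorough (7 → 9). Not NE.
(Light, Light): Alex can switch to Normal (2 → 11). Not NE.
(Light, Normal): Alex can switch to Thorough (11 → 12). Not NE.
(Normal, None): Alex can switch to Light (0 → 7). Not NE.
(Normal, Light): Alex gets 11, best alternative 10; Bailey gets 10, best alternative 8. No profitable deviation — NE.
(Normal, Normal): Alex can switch to Light (1 → 11). Not NE.
(Thorough, None): Bailey can switch to Light (3 → 5). Not NE.
(Thorough, Light): Alex can switch to Normal (10 → 11). Not NE.
(Thorough, Normal): Alex gets 12, best alternative 11; Bailey gets 11, best alternative 5. No profitable deviation — NE.

(Normal, Light) and (Thorough, Normal)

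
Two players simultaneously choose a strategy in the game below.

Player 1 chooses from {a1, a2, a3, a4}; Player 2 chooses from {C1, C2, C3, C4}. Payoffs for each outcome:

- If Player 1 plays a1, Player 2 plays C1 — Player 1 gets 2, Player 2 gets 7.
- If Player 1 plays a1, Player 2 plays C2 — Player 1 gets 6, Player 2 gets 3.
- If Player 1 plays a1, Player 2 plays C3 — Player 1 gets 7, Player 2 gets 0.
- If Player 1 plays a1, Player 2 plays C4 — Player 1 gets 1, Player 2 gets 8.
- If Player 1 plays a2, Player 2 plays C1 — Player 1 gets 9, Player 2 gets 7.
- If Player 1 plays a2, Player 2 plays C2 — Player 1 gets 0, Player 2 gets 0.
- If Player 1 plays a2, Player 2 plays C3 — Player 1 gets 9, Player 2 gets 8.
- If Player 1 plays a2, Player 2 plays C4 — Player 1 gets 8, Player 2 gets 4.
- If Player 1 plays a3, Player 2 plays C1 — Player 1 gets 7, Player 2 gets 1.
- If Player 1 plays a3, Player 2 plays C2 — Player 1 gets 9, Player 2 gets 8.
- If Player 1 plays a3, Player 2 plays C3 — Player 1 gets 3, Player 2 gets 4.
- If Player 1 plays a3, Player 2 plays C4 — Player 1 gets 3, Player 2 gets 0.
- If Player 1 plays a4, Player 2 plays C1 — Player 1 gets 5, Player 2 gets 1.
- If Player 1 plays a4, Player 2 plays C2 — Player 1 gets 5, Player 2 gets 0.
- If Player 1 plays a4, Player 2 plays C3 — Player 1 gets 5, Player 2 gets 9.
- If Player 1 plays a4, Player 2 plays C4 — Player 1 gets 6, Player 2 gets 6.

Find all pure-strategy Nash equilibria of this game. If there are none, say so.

Player 1 against C1: payoffs 2, 9, 7, 5 → best response a2.
Player 1 against C2: payoffs 6, 0, 9, 5 → best response a3.
Player 1 against C3: payoffs 7, 9, 3, 5 → best response a2.
Player 1 against C4: payoffs 1, 8, 3, 6 → best response a2.
Player 2 against a1: payoffs 7, 3, 0, 8 → best response C4.
Player 2 against a2: payoffs 7, 0, 8, 4 → best response C3.
Player 2 against a3: payoffs 1, 8, 4, 0 → best response C2.
Player 2 against a4: payoffs 1, 0, 9, 6 → best response C3.
Mutual best responses: (a2, C3); (a3, C2).

(a2, C3); (a3, C2)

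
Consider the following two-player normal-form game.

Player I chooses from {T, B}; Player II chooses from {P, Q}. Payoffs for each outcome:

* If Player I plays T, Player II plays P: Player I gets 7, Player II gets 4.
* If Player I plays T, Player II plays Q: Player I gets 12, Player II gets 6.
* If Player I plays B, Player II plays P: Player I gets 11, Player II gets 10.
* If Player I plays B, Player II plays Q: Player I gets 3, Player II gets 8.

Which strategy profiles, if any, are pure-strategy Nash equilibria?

(T, P): Player I can switch to B (7 → 11). Not NE.
(T, Q): Player I gets 12, best alternative 3; Player II gets 6, best alternative 4. No profitable deviation — NE.
(B, P): Player I gets 11, best alternative 7; Player II gets 10, best alternative 8. No profitable deviation — NE.
(B, Q): Player I can switch to T (3 → 12). Not NE.

Pure-strategy Nash equilibria: (T, Q); (B, P)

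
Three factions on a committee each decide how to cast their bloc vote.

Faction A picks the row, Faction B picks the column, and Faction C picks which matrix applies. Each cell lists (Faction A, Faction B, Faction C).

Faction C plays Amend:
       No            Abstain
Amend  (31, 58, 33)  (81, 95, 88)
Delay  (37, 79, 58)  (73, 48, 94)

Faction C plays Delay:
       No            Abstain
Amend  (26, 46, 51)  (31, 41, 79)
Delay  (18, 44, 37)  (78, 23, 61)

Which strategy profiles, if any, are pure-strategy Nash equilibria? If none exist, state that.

For each strategy profile, look for a profitable unilateral deviation.
(Amend, No, Amend): Faction A can switch to Delay (31 → 37). Not NE.
(Amend, No, Delay): Faction A gets 26, best alternative 18; Faction B gets 46, best alternative 41; Faction C gets 51, best alternative 33. No profitable deviation — NE.
(Amend, Abstain, Amend): Faction A gets 81, best alternative 73; Faction B gets 95, best alternative 58; Faction C gets 88, best alternative 79. No profitable deviation — NE.
(Amend, Abstain, Delay): Faction A can switch to Delay (31 → 78). Not NE.
(Delay, No, Amend): Faction A gets 37, best alternative 31; Faction B gets 79, best alternative 48; Faction C gets 58, best alternative 37. No profitable deviation — NE.
(Delay, No, Delay): Faction A can switch to Amend (18 → 26). Not NE.
(Delay, Abstain, Amend): Faction A can switch to Amend (73 → 81). Not NE.
(Delay, Abstain, Delay): Faction B can switch to No (23 → 44). Not NE.

(Amend, No, Delay), (Amend, Abstain, Amend), (Delay, No, Amend)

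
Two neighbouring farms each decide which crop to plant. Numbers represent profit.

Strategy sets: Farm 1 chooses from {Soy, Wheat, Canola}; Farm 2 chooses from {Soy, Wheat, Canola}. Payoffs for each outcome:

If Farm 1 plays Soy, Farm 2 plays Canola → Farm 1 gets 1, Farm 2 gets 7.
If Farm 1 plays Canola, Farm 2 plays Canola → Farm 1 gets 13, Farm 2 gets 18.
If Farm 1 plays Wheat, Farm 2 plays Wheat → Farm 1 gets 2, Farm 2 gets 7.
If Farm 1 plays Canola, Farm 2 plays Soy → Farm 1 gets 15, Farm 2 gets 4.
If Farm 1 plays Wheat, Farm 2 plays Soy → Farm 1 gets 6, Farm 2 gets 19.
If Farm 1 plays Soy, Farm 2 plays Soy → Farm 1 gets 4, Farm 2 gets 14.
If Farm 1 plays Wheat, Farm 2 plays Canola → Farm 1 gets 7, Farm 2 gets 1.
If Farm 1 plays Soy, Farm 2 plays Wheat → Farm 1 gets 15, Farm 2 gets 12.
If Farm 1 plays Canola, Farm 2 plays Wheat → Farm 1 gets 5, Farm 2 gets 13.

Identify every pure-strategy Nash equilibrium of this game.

The unique pure-strategy Nash equilibrium is (Canola, Canola).

Farm 1 against Soy: payoffs 4, 6, 15 → best response Canola.
Farm 1 against Wheat: payoffs 15, 2, 5 → best response Soy.
Farm 1 against Canola: payoffs 1, 7, 13 → best response Canola.
Farm 2 against Soy: payoffs 14, 12, 7 → best response Soy.
Farm 2 against Wheat: payoffs 19, 7, 1 → best response Soy.
Farm 2 against Canola: payoffs 4, 13, 18 → best response Canola.
Mutual best responses: (Canola, Canola).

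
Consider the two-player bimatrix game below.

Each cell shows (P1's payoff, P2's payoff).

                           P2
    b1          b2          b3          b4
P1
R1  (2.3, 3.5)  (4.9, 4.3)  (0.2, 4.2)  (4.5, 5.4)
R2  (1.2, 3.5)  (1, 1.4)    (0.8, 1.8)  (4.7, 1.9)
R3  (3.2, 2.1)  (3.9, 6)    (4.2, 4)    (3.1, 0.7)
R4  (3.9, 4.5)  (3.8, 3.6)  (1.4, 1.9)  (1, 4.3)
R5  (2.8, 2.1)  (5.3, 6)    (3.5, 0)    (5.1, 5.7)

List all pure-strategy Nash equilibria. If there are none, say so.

P1 against b1: payoffs 2.3, 1.2, 3.2, 3.9, 2.8 → best response R4.
P1 against b2: payoffs 4.9, 1, 3.9, 3.8, 5.3 → best response R5.
P1 against b3: payoffs 0.2, 0.8, 4.2, 1.4, 3.5 → best response R3.
P1 against b4: payoffs 4.5, 4.7, 3.1, 1, 5.1 → best response R5.
P2 against R1: payoffs 3.5, 4.3, 4.2, 5.4 → best response b4.
P2 against R2: payoffs 3.5, 1.4, 1.8, 1.9 → best response b1.
P2 against R3: payoffs 2.1, 6, 4, 0.7 → best response b2.
P2 against R4: payoffs 4.5, 3.6, 1.9, 4.3 → best response b1.
P2 against R5: payoffs 2.1, 6, 0, 5.7 → best response b2.
Mutual best responses: (R4, b1); (R5, b2).

(R4, b1), (R5, b2)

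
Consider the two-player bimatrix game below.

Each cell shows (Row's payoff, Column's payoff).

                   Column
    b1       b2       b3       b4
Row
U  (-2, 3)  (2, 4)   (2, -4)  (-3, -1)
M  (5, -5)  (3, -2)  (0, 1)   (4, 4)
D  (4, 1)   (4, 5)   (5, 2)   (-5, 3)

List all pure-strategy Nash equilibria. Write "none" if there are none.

(U, b1): Row can switch to M (-2 → 5). Not NE.
(U, b2): Row can switch to M (2 → 3). Not NE.
(U, b3): Row can switch to D (2 → 5). Not NE.
(U, b4): Row can switch to M (-3 → 4). Not NE.
(M, b1): Column can switch to b2 (-5 → -2). Not NE.
(M, b2): Row can switch to D (3 → 4). Not NE.
(M, b3): Row can switch to U (0 → 2). Not NE.
(M, b4): Row gets 4, best alternative -3; Column gets 4, best alternative 1. No profitable deviation — NE.
(D, b1): Row can switch to M (4 → 5). Not NE.
(D, b2): Row gets 4, best alternative 3; Column gets 5, best alternative 3. No profitable deviation — NE.
(D, b3): Column can switch to b2 (2 → 5). Not NE.
(D, b4): Row can switch to U (-5 → -3). Not NE.

Pure-strategy Nash equilibria: (M, b4); (D, b2)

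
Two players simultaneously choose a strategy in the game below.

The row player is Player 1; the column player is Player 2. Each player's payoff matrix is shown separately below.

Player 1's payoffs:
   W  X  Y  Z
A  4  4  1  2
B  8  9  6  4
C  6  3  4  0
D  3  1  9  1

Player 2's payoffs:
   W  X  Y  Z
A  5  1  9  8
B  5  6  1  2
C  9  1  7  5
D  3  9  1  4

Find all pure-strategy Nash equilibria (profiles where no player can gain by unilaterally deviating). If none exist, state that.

The unique pure-strategy Nash equilibrium is (B, X).

Check each profile: it is a Nash equilibrium iff no player can strictly gain by switching unilaterally.
(A, W): Player 1 can switch to B (4 → 8). Not NE.
(A, X): Player 1 can switch to B (4 → 9). Not NE.
(A, Y): Player 1 can switch to B (1 → 6). Not NE.
(A, Z): Player 1 can switch to B (2 → 4). Not NE.
(B, W): Player 2 can switch to X (5 → 6). Not NE.
(B, X): Player 1 gets 9, best alternative 4; Player 2 gets 6, best alternative 5. No profitable deviation — NE.
(B, Y): Player 1 can switch to D (6 → 9). Not NE.
(B, Z): Player 2 can switch to W (2 → 5). Not NE.
(C, W): Player 1 can switch to B (6 → 8). Not NE.
(C, X): Player 1 can switch to A (3 → 4). Not NE.
(C, Y): Player 1 can switch to B (4 → 6). Not NE.
(The remaining 5 profiles each have a profitable deviation by the same check.)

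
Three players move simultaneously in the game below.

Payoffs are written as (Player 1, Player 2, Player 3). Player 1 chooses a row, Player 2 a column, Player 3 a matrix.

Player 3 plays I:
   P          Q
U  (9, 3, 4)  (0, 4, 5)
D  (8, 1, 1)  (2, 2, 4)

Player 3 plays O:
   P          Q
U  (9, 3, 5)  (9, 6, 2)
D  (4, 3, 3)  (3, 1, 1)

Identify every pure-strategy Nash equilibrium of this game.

Player 1 against (P, I): payoffs 9, 8 → best response U.
Player 1 against (P, O): payoffs 9, 4 → best response U.
Player 1 against (Q, I): payoffs 0, 2 → best response D.
Player 1 against (Q, O): payoffs 9, 3 → best response U.
Player 2 against (U, I): payoffs 3, 4 → best response Q.
Player 2 against (U, O): payoffs 3, 6 → best response Q.
Player 2 against (D, I): payoffs 1, 2 → best response Q.
Player 2 against (D, O): payoffs 3, 1 → best response P.
Player 3 against (U, P): payoffs 4, 5 → best response O.
Player 3 against (U, Q): payoffs 5, 2 → best response I.
Player 3 against (D, P): payoffs 1, 3 → best response O.
Player 3 against (D, Q): payoffs 4, 1 → best response I.
Mutual best responses: (D, Q, I).

(D, Q, I)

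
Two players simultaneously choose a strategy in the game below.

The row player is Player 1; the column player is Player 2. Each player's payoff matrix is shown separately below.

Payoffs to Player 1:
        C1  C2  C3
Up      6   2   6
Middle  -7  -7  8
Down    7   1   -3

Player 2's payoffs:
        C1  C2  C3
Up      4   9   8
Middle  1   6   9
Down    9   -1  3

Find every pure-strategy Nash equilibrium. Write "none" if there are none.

The pure Nash equilibria are (Up, C2), (Middle, C3), (Down, C1).

Player 1 against C1: payoffs 6, -7, 7 → best response Down.
Player 1 against C2: payoffs 2, -7, 1 → best response Up.
Player 1 against C3: payoffs 6, 8, -3 → best response Middle.
Player 2 against Up: payoffs 4, 9, 8 → best response C2.
Player 2 against Middle: payoffs 1, 6, 9 → best response C3.
Player 2 against Down: payoffs 9, -1, 3 → best response C1.
Mutual best responses: (Up, C2); (Middle, C3); (Down, C1).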